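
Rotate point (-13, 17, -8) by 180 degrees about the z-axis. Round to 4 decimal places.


x' = -13*cos(180) - 17*sin(180) = 13
y' = -13*sin(180) + 17*cos(180) = -17
z' = -8

(13, -17, -8)


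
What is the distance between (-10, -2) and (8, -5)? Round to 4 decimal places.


d = sqrt((8--10)^2 + (-5--2)^2) = 18.2483

18.2483


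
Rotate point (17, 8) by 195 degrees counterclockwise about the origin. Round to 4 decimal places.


x' = 17*cos(195) - 8*sin(195) = -14.3502
y' = 17*sin(195) + 8*cos(195) = -12.1273

(-14.3502, -12.1273)


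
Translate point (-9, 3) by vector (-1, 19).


Translation: (x+dx, y+dy) = (-9+-1, 3+19) = (-10, 22)

(-10, 22)


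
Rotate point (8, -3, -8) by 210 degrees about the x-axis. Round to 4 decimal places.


x' = 8
y' = -3*cos(210) - -8*sin(210) = -1.4019
z' = -3*sin(210) + -8*cos(210) = 8.4282

(8, -1.4019, 8.4282)


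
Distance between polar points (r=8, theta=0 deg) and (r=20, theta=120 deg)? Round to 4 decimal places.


d = sqrt(r1^2 + r2^2 - 2*r1*r2*cos(t2-t1))
d = sqrt(8^2 + 20^2 - 2*8*20*cos(120-0)) = 24.98

24.98


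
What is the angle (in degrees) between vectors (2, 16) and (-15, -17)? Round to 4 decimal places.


dot = 2*-15 + 16*-17 = -302
|u| = 16.1245, |v| = 22.6716
cos(angle) = -0.8261
angle = 145.7014 degrees

145.7014 degrees


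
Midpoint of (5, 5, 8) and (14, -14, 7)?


Midpoint = ((5+14)/2, (5+-14)/2, (8+7)/2) = (9.5, -4.5, 7.5)

(9.5, -4.5, 7.5)


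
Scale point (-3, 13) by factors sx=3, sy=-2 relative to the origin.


Scaling: (x*sx, y*sy) = (-3*3, 13*-2) = (-9, -26)

(-9, -26)


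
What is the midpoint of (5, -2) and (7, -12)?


Midpoint = ((5+7)/2, (-2+-12)/2) = (6, -7)

(6, -7)


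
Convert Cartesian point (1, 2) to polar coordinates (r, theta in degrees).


r = sqrt(1^2 + 2^2) = 2.2361
theta = atan2(2, 1) = 63.4349 degrees

r = 2.2361, theta = 63.4349 degrees


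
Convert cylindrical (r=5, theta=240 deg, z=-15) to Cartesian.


x = 5 * cos(240) = -2.5
y = 5 * sin(240) = -4.3301
z = -15

(-2.5, -4.3301, -15)


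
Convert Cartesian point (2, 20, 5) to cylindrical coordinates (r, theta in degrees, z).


r = sqrt(2^2 + 20^2) = 20.0998
theta = atan2(20, 2) = 84.2894 deg
z = 5

r = 20.0998, theta = 84.2894 deg, z = 5


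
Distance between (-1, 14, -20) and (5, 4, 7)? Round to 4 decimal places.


d = sqrt((5--1)^2 + (4-14)^2 + (7--20)^2) = 29.4109

29.4109


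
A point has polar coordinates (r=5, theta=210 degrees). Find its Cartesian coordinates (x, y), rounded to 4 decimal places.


x = 5 * cos(210) = -4.3301
y = 5 * sin(210) = -2.5

(-4.3301, -2.5)


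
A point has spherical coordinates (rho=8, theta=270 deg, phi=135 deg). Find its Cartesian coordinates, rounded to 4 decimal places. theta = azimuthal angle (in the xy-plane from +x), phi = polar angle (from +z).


x = 8 * sin(135) * cos(270) = 0
y = 8 * sin(135) * sin(270) = -5.6569
z = 8 * cos(135) = -5.6569

(0, -5.6569, -5.6569)


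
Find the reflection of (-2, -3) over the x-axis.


Reflection across x-axis: (x, y) -> (x, -y)
(-2, -3) -> (-2, 3)

(-2, 3)


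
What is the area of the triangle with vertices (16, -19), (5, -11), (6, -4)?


Area = |x1(y2-y3) + x2(y3-y1) + x3(y1-y2)| / 2
= |16*(-11--4) + 5*(-4--19) + 6*(-19--11)| / 2
= 42.5

42.5


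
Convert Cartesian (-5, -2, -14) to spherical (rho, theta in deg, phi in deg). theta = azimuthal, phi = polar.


rho = sqrt((-5)^2 + (-2)^2 + (-14)^2) = 15
theta = atan2(-2, -5) = 201.8014 deg
phi = acos(-14/15) = 158.9605 deg

rho = 15, theta = 201.8014 deg, phi = 158.9605 deg


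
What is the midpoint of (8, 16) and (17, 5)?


Midpoint = ((8+17)/2, (16+5)/2) = (12.5, 10.5)

(12.5, 10.5)


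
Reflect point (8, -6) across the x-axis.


Reflection across x-axis: (x, y) -> (x, -y)
(8, -6) -> (8, 6)

(8, 6)


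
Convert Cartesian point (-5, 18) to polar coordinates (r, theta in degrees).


r = sqrt((-5)^2 + 18^2) = 18.6815
theta = atan2(18, -5) = 105.5241 degrees

r = 18.6815, theta = 105.5241 degrees


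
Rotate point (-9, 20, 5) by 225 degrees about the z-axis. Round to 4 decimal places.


x' = -9*cos(225) - 20*sin(225) = 20.5061
y' = -9*sin(225) + 20*cos(225) = -7.7782
z' = 5

(20.5061, -7.7782, 5)


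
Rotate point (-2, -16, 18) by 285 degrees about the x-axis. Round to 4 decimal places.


x' = -2
y' = -16*cos(285) - 18*sin(285) = 13.2456
z' = -16*sin(285) + 18*cos(285) = 20.1136

(-2, 13.2456, 20.1136)


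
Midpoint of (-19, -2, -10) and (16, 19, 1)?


Midpoint = ((-19+16)/2, (-2+19)/2, (-10+1)/2) = (-1.5, 8.5, -4.5)

(-1.5, 8.5, -4.5)


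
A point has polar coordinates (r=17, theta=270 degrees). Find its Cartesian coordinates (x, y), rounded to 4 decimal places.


x = 17 * cos(270) = 0
y = 17 * sin(270) = -17

(0, -17)


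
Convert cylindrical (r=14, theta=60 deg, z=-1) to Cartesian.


x = 14 * cos(60) = 7
y = 14 * sin(60) = 12.1244
z = -1

(7, 12.1244, -1)


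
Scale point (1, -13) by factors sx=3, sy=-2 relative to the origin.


Scaling: (x*sx, y*sy) = (1*3, -13*-2) = (3, 26)

(3, 26)


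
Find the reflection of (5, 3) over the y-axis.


Reflection across y-axis: (x, y) -> (-x, y)
(5, 3) -> (-5, 3)

(-5, 3)


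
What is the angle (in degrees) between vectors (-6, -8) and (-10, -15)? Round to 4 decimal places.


dot = -6*-10 + -8*-15 = 180
|u| = 10, |v| = 18.0278
cos(angle) = 0.9985
angle = 3.1798 degrees

3.1798 degrees


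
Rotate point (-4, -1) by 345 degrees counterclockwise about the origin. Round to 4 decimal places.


x' = -4*cos(345) - -1*sin(345) = -4.1225
y' = -4*sin(345) + -1*cos(345) = 0.0694

(-4.1225, 0.0694)


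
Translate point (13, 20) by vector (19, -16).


Translation: (x+dx, y+dy) = (13+19, 20+-16) = (32, 4)

(32, 4)


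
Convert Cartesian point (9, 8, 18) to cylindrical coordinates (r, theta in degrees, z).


r = sqrt(9^2 + 8^2) = 12.0416
theta = atan2(8, 9) = 41.6335 deg
z = 18

r = 12.0416, theta = 41.6335 deg, z = 18


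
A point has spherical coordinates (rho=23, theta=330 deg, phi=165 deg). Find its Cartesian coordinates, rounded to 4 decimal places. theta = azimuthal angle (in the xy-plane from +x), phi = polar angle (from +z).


x = 23 * sin(165) * cos(330) = 5.1553
y = 23 * sin(165) * sin(330) = -2.9764
z = 23 * cos(165) = -22.2163

(5.1553, -2.9764, -22.2163)


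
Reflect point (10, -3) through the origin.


Reflection through origin: (x, y) -> (-x, -y)
(10, -3) -> (-10, 3)

(-10, 3)


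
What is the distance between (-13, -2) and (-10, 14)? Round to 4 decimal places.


d = sqrt((-10--13)^2 + (14--2)^2) = 16.2788

16.2788


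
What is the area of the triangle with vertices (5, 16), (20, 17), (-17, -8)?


Area = |x1(y2-y3) + x2(y3-y1) + x3(y1-y2)| / 2
= |5*(17--8) + 20*(-8-16) + -17*(16-17)| / 2
= 169

169


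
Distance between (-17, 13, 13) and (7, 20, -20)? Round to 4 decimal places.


d = sqrt((7--17)^2 + (20-13)^2 + (-20-13)^2) = 41.4005

41.4005


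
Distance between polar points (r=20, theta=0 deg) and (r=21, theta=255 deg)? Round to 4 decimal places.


d = sqrt(r1^2 + r2^2 - 2*r1*r2*cos(t2-t1))
d = sqrt(20^2 + 21^2 - 2*20*21*cos(255-0)) = 32.5332

32.5332


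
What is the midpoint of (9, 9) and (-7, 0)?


Midpoint = ((9+-7)/2, (9+0)/2) = (1, 4.5)

(1, 4.5)


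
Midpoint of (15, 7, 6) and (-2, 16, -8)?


Midpoint = ((15+-2)/2, (7+16)/2, (6+-8)/2) = (6.5, 11.5, -1)

(6.5, 11.5, -1)


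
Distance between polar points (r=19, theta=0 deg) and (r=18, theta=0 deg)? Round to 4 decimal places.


d = sqrt(r1^2 + r2^2 - 2*r1*r2*cos(t2-t1))
d = sqrt(19^2 + 18^2 - 2*19*18*cos(0-0)) = 1

1


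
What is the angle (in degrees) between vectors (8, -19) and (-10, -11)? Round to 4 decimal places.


dot = 8*-10 + -19*-11 = 129
|u| = 20.6155, |v| = 14.8661
cos(angle) = 0.4209
angle = 65.1073 degrees

65.1073 degrees


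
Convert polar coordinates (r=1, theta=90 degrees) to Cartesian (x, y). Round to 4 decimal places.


x = 1 * cos(90) = 0
y = 1 * sin(90) = 1

(0, 1)


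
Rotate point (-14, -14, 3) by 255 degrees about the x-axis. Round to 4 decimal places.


x' = -14
y' = -14*cos(255) - 3*sin(255) = 6.5212
z' = -14*sin(255) + 3*cos(255) = 12.7465

(-14, 6.5212, 12.7465)


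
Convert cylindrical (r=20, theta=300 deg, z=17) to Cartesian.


x = 20 * cos(300) = 10
y = 20 * sin(300) = -17.3205
z = 17

(10, -17.3205, 17)


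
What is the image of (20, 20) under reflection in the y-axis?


Reflection across y-axis: (x, y) -> (-x, y)
(20, 20) -> (-20, 20)

(-20, 20)


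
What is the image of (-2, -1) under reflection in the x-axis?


Reflection across x-axis: (x, y) -> (x, -y)
(-2, -1) -> (-2, 1)

(-2, 1)


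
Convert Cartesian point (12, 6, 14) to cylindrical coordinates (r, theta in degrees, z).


r = sqrt(12^2 + 6^2) = 13.4164
theta = atan2(6, 12) = 26.5651 deg
z = 14

r = 13.4164, theta = 26.5651 deg, z = 14


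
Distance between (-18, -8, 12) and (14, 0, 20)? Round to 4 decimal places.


d = sqrt((14--18)^2 + (0--8)^2 + (20-12)^2) = 33.9411

33.9411


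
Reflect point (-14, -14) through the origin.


Reflection through origin: (x, y) -> (-x, -y)
(-14, -14) -> (14, 14)

(14, 14)


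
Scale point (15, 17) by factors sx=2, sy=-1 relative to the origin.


Scaling: (x*sx, y*sy) = (15*2, 17*-1) = (30, -17)

(30, -17)


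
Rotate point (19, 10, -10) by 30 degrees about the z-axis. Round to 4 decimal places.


x' = 19*cos(30) - 10*sin(30) = 11.4545
y' = 19*sin(30) + 10*cos(30) = 18.1603
z' = -10

(11.4545, 18.1603, -10)


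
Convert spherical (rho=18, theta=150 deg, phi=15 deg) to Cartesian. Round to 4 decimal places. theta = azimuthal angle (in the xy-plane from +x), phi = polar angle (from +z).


x = 18 * sin(15) * cos(150) = -4.0346
y = 18 * sin(15) * sin(150) = 2.3294
z = 18 * cos(15) = 17.3867

(-4.0346, 2.3294, 17.3867)


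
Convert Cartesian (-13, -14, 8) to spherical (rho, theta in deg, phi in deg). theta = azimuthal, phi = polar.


rho = sqrt((-13)^2 + (-14)^2 + 8^2) = 20.7123
theta = atan2(-14, -13) = 227.1211 deg
phi = acos(8/20.7123) = 67.279 deg

rho = 20.7123, theta = 227.1211 deg, phi = 67.279 deg


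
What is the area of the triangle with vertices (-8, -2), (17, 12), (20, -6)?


Area = |x1(y2-y3) + x2(y3-y1) + x3(y1-y2)| / 2
= |-8*(12--6) + 17*(-6--2) + 20*(-2-12)| / 2
= 246

246


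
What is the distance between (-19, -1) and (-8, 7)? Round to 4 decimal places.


d = sqrt((-8--19)^2 + (7--1)^2) = 13.6015

13.6015


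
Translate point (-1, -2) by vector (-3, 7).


Translation: (x+dx, y+dy) = (-1+-3, -2+7) = (-4, 5)

(-4, 5)


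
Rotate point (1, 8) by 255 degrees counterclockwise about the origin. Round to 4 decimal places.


x' = 1*cos(255) - 8*sin(255) = 7.4686
y' = 1*sin(255) + 8*cos(255) = -3.0365

(7.4686, -3.0365)


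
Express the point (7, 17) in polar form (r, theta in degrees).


r = sqrt(7^2 + 17^2) = 18.3848
theta = atan2(17, 7) = 67.6199 degrees

r = 18.3848, theta = 67.6199 degrees


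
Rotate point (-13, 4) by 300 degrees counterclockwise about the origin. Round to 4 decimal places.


x' = -13*cos(300) - 4*sin(300) = -3.0359
y' = -13*sin(300) + 4*cos(300) = 13.2583

(-3.0359, 13.2583)


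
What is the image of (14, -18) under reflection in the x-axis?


Reflection across x-axis: (x, y) -> (x, -y)
(14, -18) -> (14, 18)

(14, 18)


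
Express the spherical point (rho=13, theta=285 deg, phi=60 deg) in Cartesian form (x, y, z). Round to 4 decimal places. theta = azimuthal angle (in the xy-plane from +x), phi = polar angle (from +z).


x = 13 * sin(60) * cos(285) = 2.9139
y = 13 * sin(60) * sin(285) = -10.8747
z = 13 * cos(60) = 6.5

(2.9139, -10.8747, 6.5)


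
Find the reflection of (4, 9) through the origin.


Reflection through origin: (x, y) -> (-x, -y)
(4, 9) -> (-4, -9)

(-4, -9)


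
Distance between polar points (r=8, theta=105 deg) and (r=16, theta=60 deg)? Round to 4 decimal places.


d = sqrt(r1^2 + r2^2 - 2*r1*r2*cos(t2-t1))
d = sqrt(8^2 + 16^2 - 2*8*16*cos(60-105)) = 11.789

11.789


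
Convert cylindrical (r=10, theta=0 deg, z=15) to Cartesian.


x = 10 * cos(0) = 10
y = 10 * sin(0) = 0
z = 15

(10, 0, 15)


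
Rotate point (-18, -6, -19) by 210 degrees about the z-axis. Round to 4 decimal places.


x' = -18*cos(210) - -6*sin(210) = 12.5885
y' = -18*sin(210) + -6*cos(210) = 14.1962
z' = -19

(12.5885, 14.1962, -19)


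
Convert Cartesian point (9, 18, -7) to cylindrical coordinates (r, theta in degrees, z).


r = sqrt(9^2 + 18^2) = 20.1246
theta = atan2(18, 9) = 63.4349 deg
z = -7

r = 20.1246, theta = 63.4349 deg, z = -7


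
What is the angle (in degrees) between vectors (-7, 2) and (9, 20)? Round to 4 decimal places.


dot = -7*9 + 2*20 = -23
|u| = 7.2801, |v| = 21.9317
cos(angle) = -0.1441
angle = 98.2823 degrees

98.2823 degrees


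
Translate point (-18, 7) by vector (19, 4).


Translation: (x+dx, y+dy) = (-18+19, 7+4) = (1, 11)

(1, 11)


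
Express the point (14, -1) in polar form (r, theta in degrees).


r = sqrt(14^2 + (-1)^2) = 14.0357
theta = atan2(-1, 14) = 355.9144 degrees

r = 14.0357, theta = 355.9144 degrees


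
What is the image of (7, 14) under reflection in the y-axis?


Reflection across y-axis: (x, y) -> (-x, y)
(7, 14) -> (-7, 14)

(-7, 14)


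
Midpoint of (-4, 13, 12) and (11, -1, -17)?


Midpoint = ((-4+11)/2, (13+-1)/2, (12+-17)/2) = (3.5, 6, -2.5)

(3.5, 6, -2.5)


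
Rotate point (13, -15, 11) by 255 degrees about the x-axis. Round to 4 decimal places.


x' = 13
y' = -15*cos(255) - 11*sin(255) = 14.5075
z' = -15*sin(255) + 11*cos(255) = 11.6419

(13, 14.5075, 11.6419)


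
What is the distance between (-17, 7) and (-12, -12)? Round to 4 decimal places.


d = sqrt((-12--17)^2 + (-12-7)^2) = 19.6469

19.6469


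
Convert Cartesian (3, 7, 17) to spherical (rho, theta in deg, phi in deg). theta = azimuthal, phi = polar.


rho = sqrt(3^2 + 7^2 + 17^2) = 18.6279
theta = atan2(7, 3) = 66.8014 deg
phi = acos(17/18.6279) = 24.1317 deg

rho = 18.6279, theta = 66.8014 deg, phi = 24.1317 deg


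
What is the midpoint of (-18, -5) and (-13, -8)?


Midpoint = ((-18+-13)/2, (-5+-8)/2) = (-15.5, -6.5)

(-15.5, -6.5)


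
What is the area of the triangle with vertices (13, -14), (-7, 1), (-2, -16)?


Area = |x1(y2-y3) + x2(y3-y1) + x3(y1-y2)| / 2
= |13*(1--16) + -7*(-16--14) + -2*(-14-1)| / 2
= 132.5

132.5


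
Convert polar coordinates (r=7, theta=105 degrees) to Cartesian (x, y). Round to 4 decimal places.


x = 7 * cos(105) = -1.8117
y = 7 * sin(105) = 6.7615

(-1.8117, 6.7615)


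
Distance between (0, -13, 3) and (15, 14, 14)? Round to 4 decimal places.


d = sqrt((15-0)^2 + (14--13)^2 + (14-3)^2) = 32.7872

32.7872


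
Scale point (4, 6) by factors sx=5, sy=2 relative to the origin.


Scaling: (x*sx, y*sy) = (4*5, 6*2) = (20, 12)

(20, 12)


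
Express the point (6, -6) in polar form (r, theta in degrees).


r = sqrt(6^2 + (-6)^2) = 8.4853
theta = atan2(-6, 6) = 315 degrees

r = 8.4853, theta = 315 degrees


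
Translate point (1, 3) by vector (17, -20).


Translation: (x+dx, y+dy) = (1+17, 3+-20) = (18, -17)

(18, -17)


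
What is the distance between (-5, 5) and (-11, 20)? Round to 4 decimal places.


d = sqrt((-11--5)^2 + (20-5)^2) = 16.1555

16.1555


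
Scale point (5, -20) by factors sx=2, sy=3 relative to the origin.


Scaling: (x*sx, y*sy) = (5*2, -20*3) = (10, -60)

(10, -60)


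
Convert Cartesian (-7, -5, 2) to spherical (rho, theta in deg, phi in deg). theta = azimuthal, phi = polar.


rho = sqrt((-7)^2 + (-5)^2 + 2^2) = 8.8318
theta = atan2(-5, -7) = 215.5377 deg
phi = acos(2/8.8318) = 76.9115 deg

rho = 8.8318, theta = 215.5377 deg, phi = 76.9115 deg


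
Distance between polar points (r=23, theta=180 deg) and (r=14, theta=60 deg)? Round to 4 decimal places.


d = sqrt(r1^2 + r2^2 - 2*r1*r2*cos(t2-t1))
d = sqrt(23^2 + 14^2 - 2*23*14*cos(60-180)) = 32.3574

32.3574


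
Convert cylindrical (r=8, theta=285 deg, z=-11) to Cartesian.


x = 8 * cos(285) = 2.0706
y = 8 * sin(285) = -7.7274
z = -11

(2.0706, -7.7274, -11)


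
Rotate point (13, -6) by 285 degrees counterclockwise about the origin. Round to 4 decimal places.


x' = 13*cos(285) - -6*sin(285) = -2.4309
y' = 13*sin(285) + -6*cos(285) = -14.11

(-2.4309, -14.11)


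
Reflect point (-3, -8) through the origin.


Reflection through origin: (x, y) -> (-x, -y)
(-3, -8) -> (3, 8)

(3, 8)


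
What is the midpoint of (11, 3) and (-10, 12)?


Midpoint = ((11+-10)/2, (3+12)/2) = (0.5, 7.5)

(0.5, 7.5)


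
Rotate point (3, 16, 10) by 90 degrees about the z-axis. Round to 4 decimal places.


x' = 3*cos(90) - 16*sin(90) = -16
y' = 3*sin(90) + 16*cos(90) = 3
z' = 10

(-16, 3, 10)


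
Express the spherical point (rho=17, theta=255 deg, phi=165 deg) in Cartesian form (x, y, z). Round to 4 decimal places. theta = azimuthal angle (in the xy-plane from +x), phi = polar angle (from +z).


x = 17 * sin(165) * cos(255) = -1.1388
y = 17 * sin(165) * sin(255) = -4.25
z = 17 * cos(165) = -16.4207

(-1.1388, -4.25, -16.4207)


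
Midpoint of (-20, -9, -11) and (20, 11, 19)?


Midpoint = ((-20+20)/2, (-9+11)/2, (-11+19)/2) = (0, 1, 4)

(0, 1, 4)


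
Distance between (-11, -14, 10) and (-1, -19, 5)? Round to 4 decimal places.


d = sqrt((-1--11)^2 + (-19--14)^2 + (5-10)^2) = 12.2474

12.2474


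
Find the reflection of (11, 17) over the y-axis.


Reflection across y-axis: (x, y) -> (-x, y)
(11, 17) -> (-11, 17)

(-11, 17)


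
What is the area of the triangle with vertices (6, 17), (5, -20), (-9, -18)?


Area = |x1(y2-y3) + x2(y3-y1) + x3(y1-y2)| / 2
= |6*(-20--18) + 5*(-18-17) + -9*(17--20)| / 2
= 260

260


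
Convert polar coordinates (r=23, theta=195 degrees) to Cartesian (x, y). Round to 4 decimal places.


x = 23 * cos(195) = -22.2163
y = 23 * sin(195) = -5.9528

(-22.2163, -5.9528)


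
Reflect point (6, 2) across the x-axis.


Reflection across x-axis: (x, y) -> (x, -y)
(6, 2) -> (6, -2)

(6, -2)


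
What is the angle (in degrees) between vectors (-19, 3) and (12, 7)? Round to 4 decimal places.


dot = -19*12 + 3*7 = -207
|u| = 19.2354, |v| = 13.8924
cos(angle) = -0.7746
angle = 140.7709 degrees

140.7709 degrees


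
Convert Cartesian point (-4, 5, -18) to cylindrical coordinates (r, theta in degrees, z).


r = sqrt((-4)^2 + 5^2) = 6.4031
theta = atan2(5, -4) = 128.6598 deg
z = -18

r = 6.4031, theta = 128.6598 deg, z = -18


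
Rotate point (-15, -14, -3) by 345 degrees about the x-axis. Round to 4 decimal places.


x' = -15
y' = -14*cos(345) - -3*sin(345) = -14.2994
z' = -14*sin(345) + -3*cos(345) = 0.7257

(-15, -14.2994, 0.7257)


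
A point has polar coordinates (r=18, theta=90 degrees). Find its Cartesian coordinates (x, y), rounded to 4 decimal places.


x = 18 * cos(90) = 0
y = 18 * sin(90) = 18

(0, 18)


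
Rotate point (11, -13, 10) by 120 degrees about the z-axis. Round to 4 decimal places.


x' = 11*cos(120) - -13*sin(120) = 5.7583
y' = 11*sin(120) + -13*cos(120) = 16.0263
z' = 10

(5.7583, 16.0263, 10)


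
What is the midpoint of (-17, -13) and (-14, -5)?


Midpoint = ((-17+-14)/2, (-13+-5)/2) = (-15.5, -9)

(-15.5, -9)


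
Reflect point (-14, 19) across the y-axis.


Reflection across y-axis: (x, y) -> (-x, y)
(-14, 19) -> (14, 19)

(14, 19)


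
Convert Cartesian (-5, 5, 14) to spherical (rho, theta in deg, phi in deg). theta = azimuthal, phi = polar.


rho = sqrt((-5)^2 + 5^2 + 14^2) = 15.6844
theta = atan2(5, -5) = 135 deg
phi = acos(14/15.6844) = 26.7973 deg

rho = 15.6844, theta = 135 deg, phi = 26.7973 deg


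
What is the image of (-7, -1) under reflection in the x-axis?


Reflection across x-axis: (x, y) -> (x, -y)
(-7, -1) -> (-7, 1)

(-7, 1)


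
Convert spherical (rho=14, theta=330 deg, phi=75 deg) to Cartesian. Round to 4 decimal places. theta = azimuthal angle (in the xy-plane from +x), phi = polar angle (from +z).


x = 14 * sin(75) * cos(330) = 11.7112
y = 14 * sin(75) * sin(330) = -6.7615
z = 14 * cos(75) = 3.6235

(11.7112, -6.7615, 3.6235)


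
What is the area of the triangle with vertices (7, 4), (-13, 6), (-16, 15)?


Area = |x1(y2-y3) + x2(y3-y1) + x3(y1-y2)| / 2
= |7*(6-15) + -13*(15-4) + -16*(4-6)| / 2
= 87

87


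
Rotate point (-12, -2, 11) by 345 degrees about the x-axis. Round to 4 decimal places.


x' = -12
y' = -2*cos(345) - 11*sin(345) = 0.9152
z' = -2*sin(345) + 11*cos(345) = 11.1428

(-12, 0.9152, 11.1428)


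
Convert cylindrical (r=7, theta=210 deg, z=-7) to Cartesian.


x = 7 * cos(210) = -6.0622
y = 7 * sin(210) = -3.5
z = -7

(-6.0622, -3.5, -7)


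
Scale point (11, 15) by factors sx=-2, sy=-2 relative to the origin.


Scaling: (x*sx, y*sy) = (11*-2, 15*-2) = (-22, -30)

(-22, -30)


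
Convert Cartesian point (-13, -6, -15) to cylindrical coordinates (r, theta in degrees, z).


r = sqrt((-13)^2 + (-6)^2) = 14.3178
theta = atan2(-6, -13) = 204.7751 deg
z = -15

r = 14.3178, theta = 204.7751 deg, z = -15


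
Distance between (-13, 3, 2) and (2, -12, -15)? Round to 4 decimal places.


d = sqrt((2--13)^2 + (-12-3)^2 + (-15-2)^2) = 27.1846

27.1846


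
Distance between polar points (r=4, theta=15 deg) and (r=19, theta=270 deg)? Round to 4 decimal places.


d = sqrt(r1^2 + r2^2 - 2*r1*r2*cos(t2-t1))
d = sqrt(4^2 + 19^2 - 2*4*19*cos(270-15)) = 20.4044

20.4044


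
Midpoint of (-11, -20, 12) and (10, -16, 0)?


Midpoint = ((-11+10)/2, (-20+-16)/2, (12+0)/2) = (-0.5, -18, 6)

(-0.5, -18, 6)


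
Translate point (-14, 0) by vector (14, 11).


Translation: (x+dx, y+dy) = (-14+14, 0+11) = (0, 11)

(0, 11)


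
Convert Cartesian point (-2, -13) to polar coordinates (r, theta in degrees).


r = sqrt((-2)^2 + (-13)^2) = 13.1529
theta = atan2(-13, -2) = 261.2538 degrees

r = 13.1529, theta = 261.2538 degrees


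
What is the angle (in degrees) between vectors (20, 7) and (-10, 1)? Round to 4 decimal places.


dot = 20*-10 + 7*1 = -193
|u| = 21.1896, |v| = 10.0499
cos(angle) = -0.9063
angle = 154.9994 degrees

154.9994 degrees


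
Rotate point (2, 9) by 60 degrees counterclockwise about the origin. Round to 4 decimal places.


x' = 2*cos(60) - 9*sin(60) = -6.7942
y' = 2*sin(60) + 9*cos(60) = 6.2321

(-6.7942, 6.2321)


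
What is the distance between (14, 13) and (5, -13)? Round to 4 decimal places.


d = sqrt((5-14)^2 + (-13-13)^2) = 27.5136

27.5136


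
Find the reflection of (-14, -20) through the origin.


Reflection through origin: (x, y) -> (-x, -y)
(-14, -20) -> (14, 20)

(14, 20)


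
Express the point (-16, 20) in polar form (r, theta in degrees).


r = sqrt((-16)^2 + 20^2) = 25.6125
theta = atan2(20, -16) = 128.6598 degrees

r = 25.6125, theta = 128.6598 degrees


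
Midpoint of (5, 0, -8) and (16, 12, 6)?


Midpoint = ((5+16)/2, (0+12)/2, (-8+6)/2) = (10.5, 6, -1)

(10.5, 6, -1)


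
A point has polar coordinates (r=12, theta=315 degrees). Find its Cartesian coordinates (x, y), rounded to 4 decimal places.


x = 12 * cos(315) = 8.4853
y = 12 * sin(315) = -8.4853

(8.4853, -8.4853)


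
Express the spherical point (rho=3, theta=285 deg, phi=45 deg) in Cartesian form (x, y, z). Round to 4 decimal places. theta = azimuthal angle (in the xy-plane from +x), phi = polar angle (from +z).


x = 3 * sin(45) * cos(285) = 0.549
y = 3 * sin(45) * sin(285) = -2.049
z = 3 * cos(45) = 2.1213

(0.549, -2.049, 2.1213)


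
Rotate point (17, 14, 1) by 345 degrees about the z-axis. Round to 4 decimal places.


x' = 17*cos(345) - 14*sin(345) = 20.0442
y' = 17*sin(345) + 14*cos(345) = 9.123
z' = 1

(20.0442, 9.123, 1)


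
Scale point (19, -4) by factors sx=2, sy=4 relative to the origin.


Scaling: (x*sx, y*sy) = (19*2, -4*4) = (38, -16)

(38, -16)


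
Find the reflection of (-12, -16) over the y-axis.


Reflection across y-axis: (x, y) -> (-x, y)
(-12, -16) -> (12, -16)

(12, -16)


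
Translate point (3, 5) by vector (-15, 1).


Translation: (x+dx, y+dy) = (3+-15, 5+1) = (-12, 6)

(-12, 6)


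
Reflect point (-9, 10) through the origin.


Reflection through origin: (x, y) -> (-x, -y)
(-9, 10) -> (9, -10)

(9, -10)


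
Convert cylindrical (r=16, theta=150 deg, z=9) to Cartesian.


x = 16 * cos(150) = -13.8564
y = 16 * sin(150) = 8
z = 9

(-13.8564, 8, 9)


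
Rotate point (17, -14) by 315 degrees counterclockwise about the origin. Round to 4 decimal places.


x' = 17*cos(315) - -14*sin(315) = 2.1213
y' = 17*sin(315) + -14*cos(315) = -21.9203

(2.1213, -21.9203)


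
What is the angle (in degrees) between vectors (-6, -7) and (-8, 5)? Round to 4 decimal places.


dot = -6*-8 + -7*5 = 13
|u| = 9.2195, |v| = 9.434
cos(angle) = 0.1495
angle = 81.4041 degrees

81.4041 degrees


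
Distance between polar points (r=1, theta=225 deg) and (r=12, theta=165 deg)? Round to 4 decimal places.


d = sqrt(r1^2 + r2^2 - 2*r1*r2*cos(t2-t1))
d = sqrt(1^2 + 12^2 - 2*1*12*cos(165-225)) = 11.5326

11.5326


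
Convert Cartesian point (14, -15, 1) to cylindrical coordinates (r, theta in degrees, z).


r = sqrt(14^2 + (-15)^2) = 20.5183
theta = atan2(-15, 14) = 313.0251 deg
z = 1

r = 20.5183, theta = 313.0251 deg, z = 1


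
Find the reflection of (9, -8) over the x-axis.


Reflection across x-axis: (x, y) -> (x, -y)
(9, -8) -> (9, 8)

(9, 8)


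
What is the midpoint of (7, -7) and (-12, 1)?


Midpoint = ((7+-12)/2, (-7+1)/2) = (-2.5, -3)

(-2.5, -3)


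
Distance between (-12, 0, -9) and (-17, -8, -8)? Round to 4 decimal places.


d = sqrt((-17--12)^2 + (-8-0)^2 + (-8--9)^2) = 9.4868

9.4868


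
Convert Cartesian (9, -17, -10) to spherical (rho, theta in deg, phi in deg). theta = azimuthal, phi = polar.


rho = sqrt(9^2 + (-17)^2 + (-10)^2) = 21.6795
theta = atan2(-17, 9) = 297.8973 deg
phi = acos(-10/21.6795) = 117.4688 deg

rho = 21.6795, theta = 297.8973 deg, phi = 117.4688 deg


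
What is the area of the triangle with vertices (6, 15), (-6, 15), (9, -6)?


Area = |x1(y2-y3) + x2(y3-y1) + x3(y1-y2)| / 2
= |6*(15--6) + -6*(-6-15) + 9*(15-15)| / 2
= 126

126


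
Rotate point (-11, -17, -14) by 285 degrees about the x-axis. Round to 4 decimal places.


x' = -11
y' = -17*cos(285) - -14*sin(285) = -17.9229
z' = -17*sin(285) + -14*cos(285) = 12.7973

(-11, -17.9229, 12.7973)


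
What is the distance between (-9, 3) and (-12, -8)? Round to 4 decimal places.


d = sqrt((-12--9)^2 + (-8-3)^2) = 11.4018

11.4018


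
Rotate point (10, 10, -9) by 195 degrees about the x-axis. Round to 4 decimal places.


x' = 10
y' = 10*cos(195) - -9*sin(195) = -11.9886
z' = 10*sin(195) + -9*cos(195) = 6.1051

(10, -11.9886, 6.1051)


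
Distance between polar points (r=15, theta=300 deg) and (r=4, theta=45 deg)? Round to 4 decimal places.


d = sqrt(r1^2 + r2^2 - 2*r1*r2*cos(t2-t1))
d = sqrt(15^2 + 4^2 - 2*15*4*cos(45-300)) = 16.4942

16.4942


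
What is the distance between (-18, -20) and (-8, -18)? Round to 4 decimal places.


d = sqrt((-8--18)^2 + (-18--20)^2) = 10.198

10.198


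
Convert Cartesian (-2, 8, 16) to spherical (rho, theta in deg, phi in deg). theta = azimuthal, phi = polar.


rho = sqrt((-2)^2 + 8^2 + 16^2) = 18
theta = atan2(8, -2) = 104.0362 deg
phi = acos(16/18) = 27.266 deg

rho = 18, theta = 104.0362 deg, phi = 27.266 deg


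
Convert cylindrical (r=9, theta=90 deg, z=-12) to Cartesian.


x = 9 * cos(90) = 0
y = 9 * sin(90) = 9
z = -12

(0, 9, -12)


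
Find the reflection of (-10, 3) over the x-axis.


Reflection across x-axis: (x, y) -> (x, -y)
(-10, 3) -> (-10, -3)

(-10, -3)


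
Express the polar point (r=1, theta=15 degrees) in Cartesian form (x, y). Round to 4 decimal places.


x = 1 * cos(15) = 0.9659
y = 1 * sin(15) = 0.2588

(0.9659, 0.2588)


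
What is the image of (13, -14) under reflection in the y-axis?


Reflection across y-axis: (x, y) -> (-x, y)
(13, -14) -> (-13, -14)

(-13, -14)


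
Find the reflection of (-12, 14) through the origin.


Reflection through origin: (x, y) -> (-x, -y)
(-12, 14) -> (12, -14)

(12, -14)


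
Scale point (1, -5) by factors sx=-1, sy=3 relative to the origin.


Scaling: (x*sx, y*sy) = (1*-1, -5*3) = (-1, -15)

(-1, -15)


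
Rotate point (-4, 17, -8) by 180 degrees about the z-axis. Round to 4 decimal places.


x' = -4*cos(180) - 17*sin(180) = 4
y' = -4*sin(180) + 17*cos(180) = -17
z' = -8

(4, -17, -8)


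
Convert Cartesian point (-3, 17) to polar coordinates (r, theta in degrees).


r = sqrt((-3)^2 + 17^2) = 17.2627
theta = atan2(17, -3) = 100.008 degrees

r = 17.2627, theta = 100.008 degrees


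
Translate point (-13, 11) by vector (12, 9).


Translation: (x+dx, y+dy) = (-13+12, 11+9) = (-1, 20)

(-1, 20)


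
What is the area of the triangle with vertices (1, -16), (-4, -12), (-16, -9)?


Area = |x1(y2-y3) + x2(y3-y1) + x3(y1-y2)| / 2
= |1*(-12--9) + -4*(-9--16) + -16*(-16--12)| / 2
= 16.5

16.5


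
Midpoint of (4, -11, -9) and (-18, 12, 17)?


Midpoint = ((4+-18)/2, (-11+12)/2, (-9+17)/2) = (-7, 0.5, 4)

(-7, 0.5, 4)


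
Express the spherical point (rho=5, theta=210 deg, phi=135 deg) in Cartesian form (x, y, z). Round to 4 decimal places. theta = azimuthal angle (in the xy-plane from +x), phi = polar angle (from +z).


x = 5 * sin(135) * cos(210) = -3.0619
y = 5 * sin(135) * sin(210) = -1.7678
z = 5 * cos(135) = -3.5355

(-3.0619, -1.7678, -3.5355)


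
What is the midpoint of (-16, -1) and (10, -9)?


Midpoint = ((-16+10)/2, (-1+-9)/2) = (-3, -5)

(-3, -5)


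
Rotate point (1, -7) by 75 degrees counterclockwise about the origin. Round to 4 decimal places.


x' = 1*cos(75) - -7*sin(75) = 7.0203
y' = 1*sin(75) + -7*cos(75) = -0.8458

(7.0203, -0.8458)


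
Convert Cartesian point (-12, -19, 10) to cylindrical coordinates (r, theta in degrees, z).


r = sqrt((-12)^2 + (-19)^2) = 22.4722
theta = atan2(-19, -12) = 237.7244 deg
z = 10

r = 22.4722, theta = 237.7244 deg, z = 10


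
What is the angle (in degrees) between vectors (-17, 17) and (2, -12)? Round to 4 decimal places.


dot = -17*2 + 17*-12 = -238
|u| = 24.0416, |v| = 12.1655
cos(angle) = -0.8137
angle = 144.4623 degrees

144.4623 degrees


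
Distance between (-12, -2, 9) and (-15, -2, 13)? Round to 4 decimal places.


d = sqrt((-15--12)^2 + (-2--2)^2 + (13-9)^2) = 5

5


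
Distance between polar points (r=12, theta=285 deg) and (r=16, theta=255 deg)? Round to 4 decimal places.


d = sqrt(r1^2 + r2^2 - 2*r1*r2*cos(t2-t1))
d = sqrt(12^2 + 16^2 - 2*12*16*cos(255-285)) = 8.2126

8.2126


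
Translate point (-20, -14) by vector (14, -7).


Translation: (x+dx, y+dy) = (-20+14, -14+-7) = (-6, -21)

(-6, -21)


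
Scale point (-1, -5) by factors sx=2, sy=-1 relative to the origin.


Scaling: (x*sx, y*sy) = (-1*2, -5*-1) = (-2, 5)

(-2, 5)


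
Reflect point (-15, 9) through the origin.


Reflection through origin: (x, y) -> (-x, -y)
(-15, 9) -> (15, -9)

(15, -9)


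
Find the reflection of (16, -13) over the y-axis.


Reflection across y-axis: (x, y) -> (-x, y)
(16, -13) -> (-16, -13)

(-16, -13)


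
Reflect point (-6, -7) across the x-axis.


Reflection across x-axis: (x, y) -> (x, -y)
(-6, -7) -> (-6, 7)

(-6, 7)


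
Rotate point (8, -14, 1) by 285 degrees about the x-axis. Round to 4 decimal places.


x' = 8
y' = -14*cos(285) - 1*sin(285) = -2.6575
z' = -14*sin(285) + 1*cos(285) = 13.7818

(8, -2.6575, 13.7818)


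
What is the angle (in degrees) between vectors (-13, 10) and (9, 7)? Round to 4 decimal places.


dot = -13*9 + 10*7 = -47
|u| = 16.4012, |v| = 11.4018
cos(angle) = -0.2513
angle = 104.5564 degrees

104.5564 degrees


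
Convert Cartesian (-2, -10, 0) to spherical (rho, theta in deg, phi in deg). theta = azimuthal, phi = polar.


rho = sqrt((-2)^2 + (-10)^2 + 0^2) = 10.198
theta = atan2(-10, -2) = 258.6901 deg
phi = acos(0/10.198) = 90 deg

rho = 10.198, theta = 258.6901 deg, phi = 90 deg


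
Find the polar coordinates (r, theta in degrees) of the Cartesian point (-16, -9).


r = sqrt((-16)^2 + (-9)^2) = 18.3576
theta = atan2(-9, -16) = 209.3578 degrees

r = 18.3576, theta = 209.3578 degrees


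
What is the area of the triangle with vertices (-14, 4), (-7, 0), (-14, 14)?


Area = |x1(y2-y3) + x2(y3-y1) + x3(y1-y2)| / 2
= |-14*(0-14) + -7*(14-4) + -14*(4-0)| / 2
= 35

35


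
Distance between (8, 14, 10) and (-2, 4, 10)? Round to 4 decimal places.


d = sqrt((-2-8)^2 + (4-14)^2 + (10-10)^2) = 14.1421

14.1421


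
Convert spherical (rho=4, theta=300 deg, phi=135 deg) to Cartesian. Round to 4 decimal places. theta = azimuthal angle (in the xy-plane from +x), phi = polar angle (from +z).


x = 4 * sin(135) * cos(300) = 1.4142
y = 4 * sin(135) * sin(300) = -2.4495
z = 4 * cos(135) = -2.8284

(1.4142, -2.4495, -2.8284)


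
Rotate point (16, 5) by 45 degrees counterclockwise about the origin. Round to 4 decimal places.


x' = 16*cos(45) - 5*sin(45) = 7.7782
y' = 16*sin(45) + 5*cos(45) = 14.8492

(7.7782, 14.8492)


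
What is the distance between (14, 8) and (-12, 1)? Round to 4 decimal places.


d = sqrt((-12-14)^2 + (1-8)^2) = 26.9258

26.9258


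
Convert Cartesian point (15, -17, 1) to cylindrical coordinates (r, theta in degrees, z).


r = sqrt(15^2 + (-17)^2) = 22.6716
theta = atan2(-17, 15) = 311.4237 deg
z = 1

r = 22.6716, theta = 311.4237 deg, z = 1


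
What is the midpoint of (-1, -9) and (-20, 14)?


Midpoint = ((-1+-20)/2, (-9+14)/2) = (-10.5, 2.5)

(-10.5, 2.5)


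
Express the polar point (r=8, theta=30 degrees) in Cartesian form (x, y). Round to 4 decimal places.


x = 8 * cos(30) = 6.9282
y = 8 * sin(30) = 4

(6.9282, 4)


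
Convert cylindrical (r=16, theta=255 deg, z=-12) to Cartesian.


x = 16 * cos(255) = -4.1411
y = 16 * sin(255) = -15.4548
z = -12

(-4.1411, -15.4548, -12)


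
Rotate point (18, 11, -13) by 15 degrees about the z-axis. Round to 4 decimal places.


x' = 18*cos(15) - 11*sin(15) = 14.5397
y' = 18*sin(15) + 11*cos(15) = 15.2839
z' = -13

(14.5397, 15.2839, -13)


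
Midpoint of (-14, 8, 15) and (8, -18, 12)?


Midpoint = ((-14+8)/2, (8+-18)/2, (15+12)/2) = (-3, -5, 13.5)

(-3, -5, 13.5)


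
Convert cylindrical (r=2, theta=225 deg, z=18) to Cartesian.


x = 2 * cos(225) = -1.4142
y = 2 * sin(225) = -1.4142
z = 18

(-1.4142, -1.4142, 18)


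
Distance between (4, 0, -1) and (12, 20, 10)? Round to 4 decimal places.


d = sqrt((12-4)^2 + (20-0)^2 + (10--1)^2) = 24.1868

24.1868


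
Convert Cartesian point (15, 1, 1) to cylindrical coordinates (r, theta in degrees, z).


r = sqrt(15^2 + 1^2) = 15.0333
theta = atan2(1, 15) = 3.8141 deg
z = 1

r = 15.0333, theta = 3.8141 deg, z = 1


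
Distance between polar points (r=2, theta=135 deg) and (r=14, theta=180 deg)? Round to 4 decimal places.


d = sqrt(r1^2 + r2^2 - 2*r1*r2*cos(t2-t1))
d = sqrt(2^2 + 14^2 - 2*2*14*cos(180-135)) = 12.665

12.665


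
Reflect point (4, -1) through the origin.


Reflection through origin: (x, y) -> (-x, -y)
(4, -1) -> (-4, 1)

(-4, 1)


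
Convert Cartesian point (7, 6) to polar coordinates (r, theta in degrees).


r = sqrt(7^2 + 6^2) = 9.2195
theta = atan2(6, 7) = 40.6013 degrees

r = 9.2195, theta = 40.6013 degrees


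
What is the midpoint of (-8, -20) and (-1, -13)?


Midpoint = ((-8+-1)/2, (-20+-13)/2) = (-4.5, -16.5)

(-4.5, -16.5)


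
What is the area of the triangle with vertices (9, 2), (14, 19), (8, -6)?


Area = |x1(y2-y3) + x2(y3-y1) + x3(y1-y2)| / 2
= |9*(19--6) + 14*(-6-2) + 8*(2-19)| / 2
= 11.5

11.5


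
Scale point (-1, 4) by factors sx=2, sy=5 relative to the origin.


Scaling: (x*sx, y*sy) = (-1*2, 4*5) = (-2, 20)

(-2, 20)


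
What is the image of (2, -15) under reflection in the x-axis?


Reflection across x-axis: (x, y) -> (x, -y)
(2, -15) -> (2, 15)

(2, 15)


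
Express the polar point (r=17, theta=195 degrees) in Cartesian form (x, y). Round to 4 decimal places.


x = 17 * cos(195) = -16.4207
y = 17 * sin(195) = -4.3999

(-16.4207, -4.3999)


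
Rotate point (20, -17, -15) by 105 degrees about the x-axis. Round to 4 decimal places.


x' = 20
y' = -17*cos(105) - -15*sin(105) = 18.8888
z' = -17*sin(105) + -15*cos(105) = -12.5385

(20, 18.8888, -12.5385)


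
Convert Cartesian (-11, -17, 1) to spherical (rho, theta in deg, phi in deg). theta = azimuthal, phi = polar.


rho = sqrt((-11)^2 + (-17)^2 + 1^2) = 20.2731
theta = atan2(-17, -11) = 237.0948 deg
phi = acos(1/20.2731) = 87.1727 deg

rho = 20.2731, theta = 237.0948 deg, phi = 87.1727 deg


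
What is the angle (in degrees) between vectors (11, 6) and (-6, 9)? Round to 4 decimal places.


dot = 11*-6 + 6*9 = -12
|u| = 12.53, |v| = 10.8167
cos(angle) = -0.0885
angle = 95.0796 degrees

95.0796 degrees


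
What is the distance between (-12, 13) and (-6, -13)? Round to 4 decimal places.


d = sqrt((-6--12)^2 + (-13-13)^2) = 26.6833

26.6833


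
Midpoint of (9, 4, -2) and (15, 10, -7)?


Midpoint = ((9+15)/2, (4+10)/2, (-2+-7)/2) = (12, 7, -4.5)

(12, 7, -4.5)


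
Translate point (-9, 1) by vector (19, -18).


Translation: (x+dx, y+dy) = (-9+19, 1+-18) = (10, -17)

(10, -17)


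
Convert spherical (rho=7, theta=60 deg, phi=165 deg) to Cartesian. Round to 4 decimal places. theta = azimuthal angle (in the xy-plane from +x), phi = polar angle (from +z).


x = 7 * sin(165) * cos(60) = 0.9059
y = 7 * sin(165) * sin(60) = 1.569
z = 7 * cos(165) = -6.7615

(0.9059, 1.569, -6.7615)


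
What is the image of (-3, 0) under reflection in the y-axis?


Reflection across y-axis: (x, y) -> (-x, y)
(-3, 0) -> (3, 0)

(3, 0)


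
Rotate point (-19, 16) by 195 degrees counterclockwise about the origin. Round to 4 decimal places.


x' = -19*cos(195) - 16*sin(195) = 22.4937
y' = -19*sin(195) + 16*cos(195) = -10.5373

(22.4937, -10.5373)


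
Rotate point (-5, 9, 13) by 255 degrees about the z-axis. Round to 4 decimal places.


x' = -5*cos(255) - 9*sin(255) = 9.9874
y' = -5*sin(255) + 9*cos(255) = 2.5003
z' = 13

(9.9874, 2.5003, 13)


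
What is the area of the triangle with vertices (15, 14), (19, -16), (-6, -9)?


Area = |x1(y2-y3) + x2(y3-y1) + x3(y1-y2)| / 2
= |15*(-16--9) + 19*(-9-14) + -6*(14--16)| / 2
= 361

361


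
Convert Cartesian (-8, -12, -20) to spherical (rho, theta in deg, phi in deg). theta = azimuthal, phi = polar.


rho = sqrt((-8)^2 + (-12)^2 + (-20)^2) = 24.6577
theta = atan2(-12, -8) = 236.3099 deg
phi = acos(-20/24.6577) = 144.2042 deg

rho = 24.6577, theta = 236.3099 deg, phi = 144.2042 deg


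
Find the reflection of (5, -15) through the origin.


Reflection through origin: (x, y) -> (-x, -y)
(5, -15) -> (-5, 15)

(-5, 15)


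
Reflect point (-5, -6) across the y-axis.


Reflection across y-axis: (x, y) -> (-x, y)
(-5, -6) -> (5, -6)

(5, -6)


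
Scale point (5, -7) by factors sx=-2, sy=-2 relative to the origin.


Scaling: (x*sx, y*sy) = (5*-2, -7*-2) = (-10, 14)

(-10, 14)


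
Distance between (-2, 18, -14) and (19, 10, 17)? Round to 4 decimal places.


d = sqrt((19--2)^2 + (10-18)^2 + (17--14)^2) = 38.2884

38.2884


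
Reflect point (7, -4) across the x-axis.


Reflection across x-axis: (x, y) -> (x, -y)
(7, -4) -> (7, 4)

(7, 4)


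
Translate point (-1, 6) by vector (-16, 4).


Translation: (x+dx, y+dy) = (-1+-16, 6+4) = (-17, 10)

(-17, 10)
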